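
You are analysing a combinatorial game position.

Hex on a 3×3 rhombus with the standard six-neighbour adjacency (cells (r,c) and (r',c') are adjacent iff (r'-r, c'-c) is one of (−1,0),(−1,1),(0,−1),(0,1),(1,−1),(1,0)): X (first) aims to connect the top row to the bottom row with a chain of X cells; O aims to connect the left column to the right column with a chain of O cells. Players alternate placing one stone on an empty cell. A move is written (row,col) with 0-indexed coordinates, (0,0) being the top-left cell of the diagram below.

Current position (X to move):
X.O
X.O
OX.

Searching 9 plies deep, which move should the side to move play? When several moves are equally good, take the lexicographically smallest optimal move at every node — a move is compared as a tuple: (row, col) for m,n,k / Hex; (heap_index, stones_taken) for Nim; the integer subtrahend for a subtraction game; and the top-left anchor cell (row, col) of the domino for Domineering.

X's best at [X.O/X.O/OX.]: (1,1)

p1 X@[X.O/X.O/OX.]: (0,1)[XXO/X.O/OX.]-1 (1,1)[X.O/XXO/OX.]+1* (2,2)[X.O/X.O/OXX]-1
p2 O@[X.O/XXO/OX.] terminal -1; root [X.O/X.O/OX.] d9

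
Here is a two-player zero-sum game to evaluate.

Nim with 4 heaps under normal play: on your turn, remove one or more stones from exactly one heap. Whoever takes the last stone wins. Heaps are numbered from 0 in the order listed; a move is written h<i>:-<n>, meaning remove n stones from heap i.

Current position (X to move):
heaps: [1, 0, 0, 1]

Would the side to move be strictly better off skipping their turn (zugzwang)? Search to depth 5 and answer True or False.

ply 1, X at (1,0,0,1) | h0:-1=-1→(0,0,0,1)*; h3:-1=-1→(1,0,0,0)
ply 2, O at (0,0,0,1) | h3:-1=+1→(0,0,0,0)*
ply 3: (0,0,0,0) is terminal -1 (X); from (1,0,0,1) depth 5
if X skipped the turn, O would face:
~ ply 1, O at (1,0,0,1) | h0:-1=-1→(0,0,0,1)*; h3:-1=-1→(1,0,0,0)
~ ply 2, X at (0,0,0,1) | h3:-1=+1→(0,0,0,0)*
~ ply 3: (0,0,0,0) is terminal -1 (O); from (1,0,0,1) depth 5
compare (X): move=-1 vs pass=+1

zugzwang((1,0,0,1), X) = True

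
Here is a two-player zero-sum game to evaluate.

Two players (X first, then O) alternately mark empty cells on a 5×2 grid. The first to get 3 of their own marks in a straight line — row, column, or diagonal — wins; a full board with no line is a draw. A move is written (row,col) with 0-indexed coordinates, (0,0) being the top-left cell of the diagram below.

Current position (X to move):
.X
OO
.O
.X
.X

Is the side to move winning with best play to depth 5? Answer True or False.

X winning at [.X/OO/.O/.X/.X]: False

p1 X@[.X/OO/.O/.X/.X]: (0,0)[XX/OO/.O/.X/.X]+0* (2,0)[.X/OO/XO/.X/.X]+0 (3,0)[.X/OO/.O/XX/.X]+0 (4,0)[.X/OO/.O/.X/XX]-1
p2 O@[XX/OO/.O/.X/.X]: (2,0)[XX/OO/OO/.X/.X]+0* (3,0)[XX/OO/.O/OX/.X]+0 (4,0)[XX/OO/.O/.X/OX]+0
p3 X@[XX/OO/OO/.X/.X]: (3,0)[XX/OO/OO/XX/.X]+0* (4,0)[XX/OO/OO/.X/XX]-1
p4 O@[XX/OO/OO/XX/.X]: (4,0)[XX/OO/OO/XX/OX]+0*
p5 X@[XX/OO/OO/XX/OX] terminal +0; root [.X/OO/.O/.X/.X] d5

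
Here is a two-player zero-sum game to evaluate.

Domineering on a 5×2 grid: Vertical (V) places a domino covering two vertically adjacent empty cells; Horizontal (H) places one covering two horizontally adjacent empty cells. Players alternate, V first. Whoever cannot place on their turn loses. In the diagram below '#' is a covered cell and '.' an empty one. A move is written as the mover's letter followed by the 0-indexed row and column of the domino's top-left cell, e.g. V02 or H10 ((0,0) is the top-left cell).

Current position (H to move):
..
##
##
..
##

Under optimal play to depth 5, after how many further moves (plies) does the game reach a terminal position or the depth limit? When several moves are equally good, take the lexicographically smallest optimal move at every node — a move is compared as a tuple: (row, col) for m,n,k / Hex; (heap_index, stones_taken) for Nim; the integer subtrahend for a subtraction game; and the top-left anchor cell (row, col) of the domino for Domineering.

PV length from [../##/##/../##]: 1 ply

ply 1, H at ../##/##/../## | H00=+1→##/##/##/../##*; H30=+1→../##/##/##/##
ply 2: ##/##/##/../## is terminal -1 (V); from ../##/##/../## depth 5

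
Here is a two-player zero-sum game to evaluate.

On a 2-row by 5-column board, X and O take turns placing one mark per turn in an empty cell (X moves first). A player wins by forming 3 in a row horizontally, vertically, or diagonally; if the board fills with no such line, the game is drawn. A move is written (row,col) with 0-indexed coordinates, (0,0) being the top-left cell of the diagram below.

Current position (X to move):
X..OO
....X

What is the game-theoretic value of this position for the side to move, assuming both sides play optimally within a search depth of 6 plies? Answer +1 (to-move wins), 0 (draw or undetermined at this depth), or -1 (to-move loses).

value(X..OO/....X, X) = 0

p1 X@[X..OO/....X]: (0,1)[XX.OO/....X]-1 (0,2)[X.XOO/....X]+0* (1,0)[X..OO/X...X]-1 (1,1)[X..OO/.X..X]-1 (1,2)[X..OO/..X.X]-1 (1,3)[X..OO/...XX]-1
p2 O@[X.XOO/....X]: (0,1)[XOXOO/....X]+0* (1,0)[X.XOO/O...X]-1 (1,1)[X.XOO/.O..X]-1 (1,2)[X.XOO/..O.X]-1 (1,3)[X.XOO/...OX]-1
p3 X@[XOXOO/....X]: (1,0)[XOXOO/X...X]+0* (1,1)[XOXOO/.X..X]+0 (1,2)[XOXOO/..X.X]+0 (1,3)[XOXOO/...XX]+0
p4 O@[XOXOO/X...X]: (1,1)[XOXOO/XO..X]+0* (1,2)[XOXOO/X.O.X]+0 (1,3)[XOXOO/X..OX]+0
p5 X@[XOXOO/XO..X]: (1,2)[XOXOO/XOX.X]+0* (1,3)[XOXOO/XO.XX]+0
p6 O@[XOXOO/XOX.X]: (1,3)[XOXOO/XOXOX]+0*
p7 X@[XOXOO/XOXOX] terminal +0; root [X..OO/....X] d6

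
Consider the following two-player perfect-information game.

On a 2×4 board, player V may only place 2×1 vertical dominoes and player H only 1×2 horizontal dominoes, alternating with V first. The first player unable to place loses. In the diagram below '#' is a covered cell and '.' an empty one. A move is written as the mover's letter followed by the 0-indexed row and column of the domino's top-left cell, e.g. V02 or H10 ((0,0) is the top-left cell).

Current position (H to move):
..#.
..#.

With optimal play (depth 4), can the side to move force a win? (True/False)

[..#./..#.] H move#1: H00:+1/###./..#.*, H10:+1/..#./###.
[###./..#.] V move#2: V03:-1/####/..##*
[####/..##] H move#3: H10:+1/####/####*
[####/####] end (terminal -1, V#4); searched ..#./..#. to 4

H winning at [..#./..#.]: True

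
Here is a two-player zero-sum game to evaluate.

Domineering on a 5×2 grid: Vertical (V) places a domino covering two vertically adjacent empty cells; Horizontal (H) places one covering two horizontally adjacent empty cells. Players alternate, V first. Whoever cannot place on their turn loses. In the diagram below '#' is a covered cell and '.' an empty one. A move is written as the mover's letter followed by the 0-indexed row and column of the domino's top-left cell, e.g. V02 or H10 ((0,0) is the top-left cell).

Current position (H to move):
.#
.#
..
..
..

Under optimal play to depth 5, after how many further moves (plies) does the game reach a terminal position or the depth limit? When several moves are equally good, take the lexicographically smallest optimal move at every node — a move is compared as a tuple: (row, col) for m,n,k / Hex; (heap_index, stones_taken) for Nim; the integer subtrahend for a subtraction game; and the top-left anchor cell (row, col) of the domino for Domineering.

p1 H@[.#/.#/../../..]: H20[.#/.#/##/../..]-1 H30[.#/.#/../##/..]+1* H40[.#/.#/../../##]-1
p2 V@[.#/.#/../##/..]: V00[##/##/../##/..]-1* V10[.#/##/#./##/..]-1
p3 H@[##/##/../##/..]: H20[##/##/##/##/..]+1* H40[##/##/../##/##]+1
p4 V@[##/##/##/##/..] terminal -1; root [.#/.#/../../..] d5

PV length from [.#/.#/../../..]: 3 plies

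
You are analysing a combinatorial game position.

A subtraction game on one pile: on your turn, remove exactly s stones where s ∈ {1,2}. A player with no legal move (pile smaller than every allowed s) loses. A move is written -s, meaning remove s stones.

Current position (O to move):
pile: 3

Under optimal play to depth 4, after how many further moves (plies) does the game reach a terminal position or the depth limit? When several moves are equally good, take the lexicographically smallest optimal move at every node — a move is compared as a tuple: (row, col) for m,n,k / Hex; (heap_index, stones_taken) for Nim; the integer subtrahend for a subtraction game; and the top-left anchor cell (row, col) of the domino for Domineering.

[3] O move#1: -1:-1/2*, -2:-1/1
[2] X move#2: -1:-1/1, -2:+1/0*
[0] end (terminal -1, O#3); searched 3 to 4

PV length from [3]: 2 plies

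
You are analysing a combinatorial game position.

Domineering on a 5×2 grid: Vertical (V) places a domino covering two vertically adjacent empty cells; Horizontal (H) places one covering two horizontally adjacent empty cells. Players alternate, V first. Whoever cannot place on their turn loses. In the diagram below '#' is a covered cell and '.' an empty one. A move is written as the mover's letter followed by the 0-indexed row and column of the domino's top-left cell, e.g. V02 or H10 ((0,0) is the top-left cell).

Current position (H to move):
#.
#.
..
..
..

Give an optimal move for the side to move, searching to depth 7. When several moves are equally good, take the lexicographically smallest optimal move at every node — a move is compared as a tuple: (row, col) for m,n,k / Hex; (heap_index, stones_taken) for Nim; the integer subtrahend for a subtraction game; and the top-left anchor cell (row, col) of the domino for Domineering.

H's best at [#./#./../../..]: H30

[#./#./../../..] H move#1: H20:-1/#./#./##/../.., H30:+1/#./#./../##/..*, H40:-1/#./#./../../##
[#./#./../##/..] V move#2: V01:-1/##/##/../##/..*, V11:-1/#./##/.#/##/..
[##/##/../##/..] H move#3: H20:+1/##/##/##/##/..*, H40:+1/##/##/../##/##
[##/##/##/##/..] end (terminal -1, V#4); searched #./#./../../.. to 7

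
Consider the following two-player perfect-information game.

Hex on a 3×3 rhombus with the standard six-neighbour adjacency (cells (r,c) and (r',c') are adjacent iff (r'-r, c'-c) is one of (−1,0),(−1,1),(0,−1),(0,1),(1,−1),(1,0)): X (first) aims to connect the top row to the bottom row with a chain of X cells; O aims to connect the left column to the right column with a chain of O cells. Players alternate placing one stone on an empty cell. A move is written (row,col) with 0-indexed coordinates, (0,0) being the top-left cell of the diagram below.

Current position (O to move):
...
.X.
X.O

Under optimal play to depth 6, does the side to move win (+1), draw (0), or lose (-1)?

p1 O@[.../.X./X.O]: (0,0)[O../.X./X.O]-1* (0,1)[.O./.X./X.O]-1 (0,2)[..O/.X./X.O]-1 (1,0)[.../OX./X.O]-1 (1,2)[.../.XO/X.O]-1 (2,1)[.../.X./XOO]-1
p2 X@[O../.X./X.O]: (0,1)[OX./.X./X.O]+1* (0,2)[O.X/.X./X.O]+1 (1,0)[O../XX./X.O]+1 (1,2)[O../.XX/X.O]+1 (2,1)[O../.X./XXO]+1
p3 O@[OX./.X./X.O] terminal -1; root [.../.X./X.O] d6

value(.../.X./X.O, O) = -1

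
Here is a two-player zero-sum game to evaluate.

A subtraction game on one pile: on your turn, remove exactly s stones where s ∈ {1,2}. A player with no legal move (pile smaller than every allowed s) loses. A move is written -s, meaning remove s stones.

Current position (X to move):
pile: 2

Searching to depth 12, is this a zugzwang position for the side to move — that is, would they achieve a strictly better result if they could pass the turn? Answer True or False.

p1 X@[2]: -1[1]-1 -2[0]+1*
p2 O@[0] terminal -1; root [2] d12
if X skipped the turn, O would face:
~ p1 O@[2]: -1[1]-1 -2[0]+1*
~ p2 X@[0] terminal -1; root [2] d12
compare (X): move=+1 vs pass=-1

zugzwang(2, X) = False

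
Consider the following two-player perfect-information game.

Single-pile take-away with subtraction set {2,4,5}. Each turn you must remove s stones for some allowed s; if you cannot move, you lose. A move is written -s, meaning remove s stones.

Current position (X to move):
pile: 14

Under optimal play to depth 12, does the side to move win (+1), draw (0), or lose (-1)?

value(14, X) = -1

ply 1, X at 14 | -2=-1→12*; -4=-1→10; -5=-1→9
ply 2, O at 12 | -2=-1→10; -4=+1→8*; -5=+1→7
ply 3, X at 8 | -2=-1→6*; -4=-1→4; -5=-1→3
ply 4, O at 6 | -2=-1→4; -4=-1→2; -5=+1→1*
ply 5: 1 is terminal -1 (X); from 14 depth 12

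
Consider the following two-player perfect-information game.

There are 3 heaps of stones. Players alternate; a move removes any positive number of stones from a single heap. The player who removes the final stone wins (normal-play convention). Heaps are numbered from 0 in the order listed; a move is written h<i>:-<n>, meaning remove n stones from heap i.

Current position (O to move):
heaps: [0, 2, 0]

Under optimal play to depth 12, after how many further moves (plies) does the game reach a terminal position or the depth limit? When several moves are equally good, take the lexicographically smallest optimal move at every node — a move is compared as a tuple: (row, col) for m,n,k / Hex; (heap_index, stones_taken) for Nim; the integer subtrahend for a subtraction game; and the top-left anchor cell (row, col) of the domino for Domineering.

p1 O@[(0,2,0)]: h1:-1[(0,1,0)]-1 h1:-2[(0,0,0)]+1*
p2 X@[(0,0,0)] terminal -1; root [(0,2,0)] d12

PV length from [(0,2,0)]: 1 ply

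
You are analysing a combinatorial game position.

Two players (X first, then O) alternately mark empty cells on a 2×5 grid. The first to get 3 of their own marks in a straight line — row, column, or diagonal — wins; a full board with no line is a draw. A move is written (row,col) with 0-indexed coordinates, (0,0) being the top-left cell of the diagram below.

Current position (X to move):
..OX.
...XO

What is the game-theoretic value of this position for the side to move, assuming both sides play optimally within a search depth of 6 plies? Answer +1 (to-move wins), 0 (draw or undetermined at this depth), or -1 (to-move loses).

ply 1, X at ..OX./...XO | (0,0)=+0→X.OX./...XO*; (0,1)=+0→.XOX./...XO; (0,4)=+0→..OXX/...XO; (1,0)=+0→..OX./X..XO; (1,1)=+0→..OX./.X.XO; (1,2)=+0→..OX./..XXO
ply 2, O at X.OX./...XO | (0,1)=+0→XOOX./...XO*; (0,4)=+0→X.OXO/...XO; (1,0)=+0→X.OX./O..XO; (1,1)=+0→X.OX./.O.XO; (1,2)=+0→X.OX./..OXO
ply 3, X at XOOX./...XO | (0,4)=+0→XOOXX/...XO*; (1,0)=+0→XOOX./X..XO; (1,1)=+0→XOOX./.X.XO; (1,2)=+0→XOOX./..XXO
ply 4, O at XOOXX/...XO | (1,0)=+0→XOOXX/O..XO*; (1,1)=+0→XOOXX/.O.XO; (1,2)=+0→XOOXX/..OXO
ply 5, X at XOOXX/O..XO | (1,1)=+0→XOOXX/OX.XO*; (1,2)=+0→XOOXX/O.XXO
ply 6, O at XOOXX/OX.XO | (1,2)=+0→XOOXX/OXOXO*
ply 7: XOOXX/OXOXO is terminal +0 (X); from ..OX./...XO depth 6

value(..OX./...XO, X) = 0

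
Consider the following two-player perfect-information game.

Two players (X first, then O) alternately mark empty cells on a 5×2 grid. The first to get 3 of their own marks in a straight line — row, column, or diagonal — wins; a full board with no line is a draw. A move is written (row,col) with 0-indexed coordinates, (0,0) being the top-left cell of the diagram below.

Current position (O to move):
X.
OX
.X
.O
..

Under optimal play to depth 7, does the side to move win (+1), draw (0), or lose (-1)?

value(X./OX/.X/.O/.., O) = 0

p1 O@[X./OX/.X/.O/..]: (0,1)[XO/OX/.X/.O/..]+0* (2,0)[X./OX/OX/.O/..]-1 (3,0)[X./OX/.X/OO/..]-1 (4,0)[X./OX/.X/.O/O.]-1 (4,1)[X./OX/.X/.O/.O]-1
p2 X@[XO/OX/.X/.O/..]: (2,0)[XO/OX/XX/.O/..]+0* (3,0)[XO/OX/.X/XO/..]+0 (4,0)[XO/OX/.X/.O/X.]+0 (4,1)[XO/OX/.X/.O/.X]+0
p3 O@[XO/OX/XX/.O/..]: (3,0)[XO/OX/XX/OO/..]+0* (4,0)[XO/OX/XX/.O/O.]+0 (4,1)[XO/OX/XX/.O/.O]+0
p4 X@[XO/OX/XX/OO/..]: (4,0)[XO/OX/XX/OO/X.]+0* (4,1)[XO/OX/XX/OO/.X]+0
p5 O@[XO/OX/XX/OO/X.]: (4,1)[XO/OX/XX/OO/XO]+0*
p6 X@[XO/OX/XX/OO/XO] terminal +0; root [X./OX/.X/.O/..] d7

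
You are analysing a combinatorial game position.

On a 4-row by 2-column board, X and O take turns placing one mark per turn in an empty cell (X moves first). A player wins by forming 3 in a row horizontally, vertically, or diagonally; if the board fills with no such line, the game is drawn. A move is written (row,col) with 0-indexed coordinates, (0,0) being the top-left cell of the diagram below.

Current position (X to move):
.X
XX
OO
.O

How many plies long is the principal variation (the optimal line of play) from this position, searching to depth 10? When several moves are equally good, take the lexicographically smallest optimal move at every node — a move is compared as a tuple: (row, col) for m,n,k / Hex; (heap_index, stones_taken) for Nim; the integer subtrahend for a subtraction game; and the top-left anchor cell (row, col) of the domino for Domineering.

PV length from [.X/XX/OO/.O]: 2 plies

p1 X@[.X/XX/OO/.O]: (0,0)[XX/XX/OO/.O]+0* (3,0)[.X/XX/OO/XO]+0
p2 O@[XX/XX/OO/.O]: (3,0)[XX/XX/OO/OO]+0*
p3 X@[XX/XX/OO/OO] terminal +0; root [.X/XX/OO/.O] d10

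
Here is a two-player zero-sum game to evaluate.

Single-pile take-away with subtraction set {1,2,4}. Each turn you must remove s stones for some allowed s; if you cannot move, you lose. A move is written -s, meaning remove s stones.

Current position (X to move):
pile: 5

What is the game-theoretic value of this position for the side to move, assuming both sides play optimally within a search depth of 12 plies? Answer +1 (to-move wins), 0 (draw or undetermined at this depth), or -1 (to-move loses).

value(5, X) = +1

ply 1, X at 5 | -1=-1→4; -2=+1→3*; -4=-1→1
ply 2, O at 3 | -1=-1→2*; -2=-1→1
ply 3, X at 2 | -1=-1→1; -2=+1→0*
ply 4: 0 is terminal -1 (O); from 5 depth 12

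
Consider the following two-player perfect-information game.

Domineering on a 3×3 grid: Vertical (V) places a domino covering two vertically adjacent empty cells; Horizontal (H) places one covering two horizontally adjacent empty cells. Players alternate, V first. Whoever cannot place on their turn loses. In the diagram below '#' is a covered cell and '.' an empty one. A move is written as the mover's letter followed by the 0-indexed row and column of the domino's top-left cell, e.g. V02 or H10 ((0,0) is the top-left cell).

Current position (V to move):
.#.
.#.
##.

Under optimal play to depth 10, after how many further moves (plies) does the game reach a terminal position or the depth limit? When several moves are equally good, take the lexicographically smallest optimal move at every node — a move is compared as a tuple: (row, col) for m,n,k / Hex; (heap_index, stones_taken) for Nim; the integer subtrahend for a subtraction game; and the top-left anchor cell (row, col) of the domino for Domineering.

p1 V@[.#./.#./##.]: V00[##./##./##.]+1* V02[.##/.##/##.]+1 V12[.#./.##/###]+1
p2 H@[##./##./##.] terminal -1; root [.#./.#./##.] d10

PV length from [.#./.#./##.]: 1 ply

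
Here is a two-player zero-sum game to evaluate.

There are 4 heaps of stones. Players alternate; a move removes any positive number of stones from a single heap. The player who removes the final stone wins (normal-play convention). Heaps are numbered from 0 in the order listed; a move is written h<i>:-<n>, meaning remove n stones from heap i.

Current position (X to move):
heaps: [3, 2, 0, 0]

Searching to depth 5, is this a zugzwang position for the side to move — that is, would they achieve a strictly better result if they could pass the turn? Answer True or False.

ply 1, X at (3,2,0,0) | h0:-1=+1→(2,2,0,0)*; h0:-2=-1→(1,2,0,0); h0:-3=-1→(0,2,0,0); h1:-1=-1→(3,1,0,0); h1:-2=-1→(3,0,0,0)
ply 2, O at (2,2,0,0) | h0:-1=-1→(1,2,0,0)*; h0:-2=-1→(0,2,0,0); h1:-1=-1→(2,1,0,0); h1:-2=-1→(2,0,0,0)
ply 3, X at (1,2,0,0) | h0:-1=-1→(0,2,0,0); h1:-1=+1→(1,1,0,0)*; h1:-2=-1→(1,0,0,0)
ply 4, O at (1,1,0,0) | h0:-1=-1→(0,1,0,0)*; h1:-1=-1→(1,0,0,0)
ply 5, X at (0,1,0,0) | h1:-1=+1→(0,0,0,0)*
ply 6: (0,0,0,0) is terminal -1 (O); from (3,2,0,0) depth 5
suppose X passes — search the same position with O to move:
pass> ply 1, O at (3,2,0,0) | h0:-1=+1→(2,2,0,0)*; h0:-2=-1→(1,2,0,0); h0:-3=-1→(0,2,0,0); h1:-1=-1→(3,1,0,0); h1:-2=-1→(3,0,0,0)
pass> ply 2, X at (2,2,0,0) | h0:-1=-1→(1,2,0,0)*; h0:-2=-1→(0,2,0,0); h1:-1=-1→(2,1,0,0); h1:-2=-1→(2,0,0,0)
pass> ply 3, O at (1,2,0,0) | h0:-1=-1→(0,2,0,0); h1:-1=+1→(1,1,0,0)*; h1:-2=-1→(1,0,0,0)
pass> ply 4, X at (1,1,0,0) | h0:-1=-1→(0,1,0,0)*; h1:-1=-1→(1,0,0,0)
pass> ply 5, O at (0,1,0,0) | h1:-1=+1→(0,0,0,0)*
pass> ply 6: (0,0,0,0) is terminal -1 (X); from (3,2,0,0) depth 5
for X: play +1, pass -1

zugzwang((3,2,0,0), X) = False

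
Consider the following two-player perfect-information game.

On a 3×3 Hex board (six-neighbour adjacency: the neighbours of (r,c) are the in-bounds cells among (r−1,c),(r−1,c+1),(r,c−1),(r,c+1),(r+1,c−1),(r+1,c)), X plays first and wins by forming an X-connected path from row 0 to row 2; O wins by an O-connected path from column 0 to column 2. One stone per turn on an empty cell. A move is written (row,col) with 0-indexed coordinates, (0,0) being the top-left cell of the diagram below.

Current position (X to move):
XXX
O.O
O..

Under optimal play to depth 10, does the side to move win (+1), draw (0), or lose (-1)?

p1 X@[XXX/O.O/O..]: (1,1)[XXX/OXO/O..]-1* (2,1)[XXX/O.O/OX.]-1 (2,2)[XXX/O.O/O.X]-1
p2 O@[XXX/OXO/O..]: (2,1)[XXX/OXO/OO.]+1* (2,2)[XXX/OXO/O.O]-1
p3 X@[XXX/OXO/OO.] terminal -1; root [XXX/O.O/O..] d10

value(XXX/O.O/O.., X) = -1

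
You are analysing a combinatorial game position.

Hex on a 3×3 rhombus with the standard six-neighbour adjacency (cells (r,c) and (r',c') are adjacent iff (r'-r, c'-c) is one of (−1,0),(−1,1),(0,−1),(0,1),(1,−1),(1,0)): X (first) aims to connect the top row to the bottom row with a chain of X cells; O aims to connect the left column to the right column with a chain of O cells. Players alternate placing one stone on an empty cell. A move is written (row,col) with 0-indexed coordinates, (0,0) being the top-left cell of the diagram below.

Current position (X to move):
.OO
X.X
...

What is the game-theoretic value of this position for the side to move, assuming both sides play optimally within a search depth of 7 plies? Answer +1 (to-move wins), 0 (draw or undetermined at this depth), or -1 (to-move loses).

p1 X@[.OO/X.X/...]: (0,0)[XOO/X.X/...]+1* (1,1)[.OO/XXX/...]-1 (2,0)[.OO/X.X/X..]-1 (2,1)[.OO/X.X/.X.]-1 (2,2)[.OO/X.X/..X]-1
p2 O@[XOO/X.X/...]: (1,1)[XOO/XOX/...]-1* (2,0)[XOO/X.X/O..]-1 (2,1)[XOO/X.X/.O.]-1 (2,2)[XOO/X.X/..O]-1
p3 X@[XOO/XOX/...]: (2,0)[XOO/XOX/X..]+1* (2,1)[XOO/XOX/.X.]-1 (2,2)[XOO/XOX/..X]-1
p4 O@[XOO/XOX/X..] terminal -1; root [.OO/X.X/...] d7

value(.OO/X.X/..., X) = +1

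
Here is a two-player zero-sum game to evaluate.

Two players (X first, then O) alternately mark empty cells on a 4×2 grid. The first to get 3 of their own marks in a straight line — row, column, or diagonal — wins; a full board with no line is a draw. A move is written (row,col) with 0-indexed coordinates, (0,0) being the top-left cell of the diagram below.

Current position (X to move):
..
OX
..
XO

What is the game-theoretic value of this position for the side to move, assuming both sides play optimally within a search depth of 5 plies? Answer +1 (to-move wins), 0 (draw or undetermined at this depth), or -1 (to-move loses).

value(../OX/../XO, X) = 0

[../OX/../XO] X move#1: (0,0):+0/X./OX/../XO*, (0,1):+0/.X/OX/../XO, (2,0):+0/../OX/X./XO, (2,1):+0/../OX/.X/XO
[X./OX/../XO] O move#2: (0,1):+0/XO/OX/../XO*, (2,0):+0/X./OX/O./XO, (2,1):+0/X./OX/.O/XO
[XO/OX/../XO] X move#3: (2,0):+0/XO/OX/X./XO*, (2,1):+0/XO/OX/.X/XO
[XO/OX/X./XO] O move#4: (2,1):+0/XO/OX/XO/XO*
[XO/OX/XO/XO] end (terminal +0, X#5); searched ../OX/../XO to 5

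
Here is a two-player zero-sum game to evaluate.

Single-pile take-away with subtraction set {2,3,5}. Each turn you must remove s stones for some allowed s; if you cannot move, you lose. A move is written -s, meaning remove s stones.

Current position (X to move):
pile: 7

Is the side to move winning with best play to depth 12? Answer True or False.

X winning at [7]: False

p1 X@[7]: -2[5]-1* -3[4]-1 -5[2]-1
p2 O@[5]: -2[3]-1 -3[2]-1 -5[0]+1*
p3 X@[0] terminal -1; root [7] d12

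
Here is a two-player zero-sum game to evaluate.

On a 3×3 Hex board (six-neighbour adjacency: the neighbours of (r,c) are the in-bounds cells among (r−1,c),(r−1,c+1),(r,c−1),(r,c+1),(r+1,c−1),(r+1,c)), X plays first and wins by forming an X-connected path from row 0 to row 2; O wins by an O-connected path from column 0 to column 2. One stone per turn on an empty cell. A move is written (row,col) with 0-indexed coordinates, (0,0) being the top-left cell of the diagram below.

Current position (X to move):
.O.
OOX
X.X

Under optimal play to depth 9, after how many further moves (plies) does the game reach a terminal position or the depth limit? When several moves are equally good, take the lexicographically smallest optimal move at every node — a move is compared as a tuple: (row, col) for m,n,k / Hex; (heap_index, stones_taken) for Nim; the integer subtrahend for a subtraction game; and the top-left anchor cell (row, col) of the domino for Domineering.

PV length from [.O./OOX/X.X]: 1 ply

ply 1, X at .O./OOX/X.X | (0,0)=-1→XO./OOX/X.X; (0,2)=+1→.OX/OOX/X.X*; (2,1)=-1→.O./OOX/XXX
ply 2: .OX/OOX/X.X is terminal -1 (O); from .O./OOX/X.X depth 9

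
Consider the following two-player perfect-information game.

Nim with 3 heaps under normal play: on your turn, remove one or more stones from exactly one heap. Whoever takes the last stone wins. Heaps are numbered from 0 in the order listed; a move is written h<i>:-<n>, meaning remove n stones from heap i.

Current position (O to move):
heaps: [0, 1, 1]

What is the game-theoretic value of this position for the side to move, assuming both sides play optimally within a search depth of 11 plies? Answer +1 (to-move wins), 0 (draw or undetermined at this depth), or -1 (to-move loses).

value((0,1,1), O) = -1

[(0,1,1)] O move#1: h1:-1:-1/(0,0,1)*, h2:-1:-1/(0,1,0)
[(0,0,1)] X move#2: h2:-1:+1/(0,0,0)*
[(0,0,0)] end (terminal -1, O#3); searched (0,1,1) to 11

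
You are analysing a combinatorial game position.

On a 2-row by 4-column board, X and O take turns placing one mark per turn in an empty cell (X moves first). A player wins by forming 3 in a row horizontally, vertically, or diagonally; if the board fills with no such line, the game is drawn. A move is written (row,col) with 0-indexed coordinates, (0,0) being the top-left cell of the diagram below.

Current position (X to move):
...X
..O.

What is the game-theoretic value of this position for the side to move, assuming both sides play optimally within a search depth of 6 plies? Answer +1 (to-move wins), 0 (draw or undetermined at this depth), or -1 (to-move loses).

value(...X/..O., X) = 0

[...X/..O.] X move#1: (0,0):-1/X..X/..O., (0,1):+0/.X.X/..O.*, (0,2):+0/..XX/..O., (1,0):+0/...X/X.O., (1,1):+0/...X/.XO., (1,3):+0/...X/..OX
[.X.X/..O.] O move#2: (0,0):-1/OX.X/..O., (0,2):+0/.XOX/..O.*, (1,0):-1/.X.X/O.O., (1,1):-1/.X.X/.OO., (1,3):-1/.X.X/..OO
[.XOX/..O.] X move#3: (0,0):-1/XXOX/..O., (1,0):+0/.XOX/X.O.*, (1,1):+0/.XOX/.XO., (1,3):+0/.XOX/..OX
[.XOX/X.O.] O move#4: (0,0):+0/OXOX/X.O.*, (1,1):+0/.XOX/XOO., (1,3):+0/.XOX/X.OO
[OXOX/X.O.] X move#5: (1,1):+0/OXOX/XXO.*, (1,3):+0/OXOX/X.OX
[OXOX/XXO.] O move#6: (1,3):+0/OXOX/XXOO*
[OXOX/XXOO] end (terminal +0, X#7); searched ...X/..O. to 6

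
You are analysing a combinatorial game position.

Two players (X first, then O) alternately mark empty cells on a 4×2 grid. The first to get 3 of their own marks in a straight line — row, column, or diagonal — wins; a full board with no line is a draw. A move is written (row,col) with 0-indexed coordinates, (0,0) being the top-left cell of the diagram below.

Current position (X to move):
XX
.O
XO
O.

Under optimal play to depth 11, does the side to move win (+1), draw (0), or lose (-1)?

ply 1, X at XX/.O/XO/O. | (1,0)=+1→XX/XO/XO/O.*; (3,1)=+0→XX/.O/XO/OX
ply 2: XX/XO/XO/O. is terminal -1 (O); from XX/.O/XO/O. depth 11

value(XX/.O/XO/O., X) = +1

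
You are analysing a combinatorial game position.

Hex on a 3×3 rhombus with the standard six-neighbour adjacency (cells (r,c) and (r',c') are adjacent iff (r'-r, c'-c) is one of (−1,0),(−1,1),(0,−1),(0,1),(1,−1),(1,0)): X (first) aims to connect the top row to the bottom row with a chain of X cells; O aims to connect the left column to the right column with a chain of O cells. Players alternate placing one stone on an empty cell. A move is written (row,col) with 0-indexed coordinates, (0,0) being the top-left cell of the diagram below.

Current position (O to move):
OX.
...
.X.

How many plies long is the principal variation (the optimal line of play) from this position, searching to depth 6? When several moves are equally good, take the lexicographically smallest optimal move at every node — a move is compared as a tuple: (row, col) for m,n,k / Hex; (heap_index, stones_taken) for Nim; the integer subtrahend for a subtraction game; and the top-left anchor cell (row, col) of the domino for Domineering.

[OX./.../.X.] O move#1: (0,2):-1/OXO/.../.X., (1,0):-1/OX./O../.X., (1,1):+1/OX./.O./.X.*, (1,2):-1/OX./..O/.X., (2,0):-1/OX./.../OX., (2,2):-1/OX./.../.XO
[OX./.O./.X.] X move#2: (0,2):-1/OXX/.O./.X.*, (1,0):-1/OX./XO./.X., (1,2):-1/OX./.OX/.X., (2,0):-1/OX./.O./XX., (2,2):-1/OX./.O./.XX
[OXX/.O./.X.] O move#3: (1,0):-1/OXX/OO./.X., (1,2):+1/OXX/.OO/.X.*, (2,0):-1/OXX/.O./OX., (2,2):-1/OXX/.O./.XO
[OXX/.OO/.X.] X move#4: (1,0):-1/OXX/XOO/.X.*, (2,0):-1/OXX/.OO/XX., (2,2):-1/OXX/.OO/.XX
[OXX/XOO/.X.] O move#5: (2,0):+1/OXX/XOO/OX.*, (2,2):-1/OXX/XOO/.XO
[OXX/XOO/OX.] end (terminal -1, X#6); searched OX./.../.X. to 6

PV length from [OX./.../.X.]: 5 plies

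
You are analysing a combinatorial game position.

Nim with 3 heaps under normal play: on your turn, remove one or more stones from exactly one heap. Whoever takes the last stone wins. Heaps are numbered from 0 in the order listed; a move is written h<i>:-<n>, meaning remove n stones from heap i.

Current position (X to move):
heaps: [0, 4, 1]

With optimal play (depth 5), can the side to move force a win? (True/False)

X winning at [(0,4,1)]: True

p1 X@[(0,4,1)]: h1:-1[(0,3,1)]-1 h1:-2[(0,2,1)]-1 h1:-3[(0,1,1)]+1* h1:-4[(0,0,1)]-1 h2:-1[(0,4,0)]-1
p2 O@[(0,1,1)]: h1:-1[(0,0,1)]-1* h2:-1[(0,1,0)]-1
p3 X@[(0,0,1)]: h2:-1[(0,0,0)]+1*
p4 O@[(0,0,0)] terminal -1; root [(0,4,1)] d5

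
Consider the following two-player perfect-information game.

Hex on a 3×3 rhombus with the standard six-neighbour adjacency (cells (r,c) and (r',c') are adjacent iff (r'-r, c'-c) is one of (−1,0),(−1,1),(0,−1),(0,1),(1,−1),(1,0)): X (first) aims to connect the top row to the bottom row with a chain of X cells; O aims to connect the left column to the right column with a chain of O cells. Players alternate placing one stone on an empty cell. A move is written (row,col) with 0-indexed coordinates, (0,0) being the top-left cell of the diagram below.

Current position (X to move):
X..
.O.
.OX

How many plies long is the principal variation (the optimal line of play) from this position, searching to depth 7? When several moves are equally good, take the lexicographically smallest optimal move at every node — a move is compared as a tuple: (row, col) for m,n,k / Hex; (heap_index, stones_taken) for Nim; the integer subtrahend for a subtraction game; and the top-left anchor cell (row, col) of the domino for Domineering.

PV length from [X../.O./.OX]: 4 plies

ply 1, X at X../.O./.OX | (0,1)=-1→XX./.O./.OX*; (0,2)=-1→X.X/.O./.OX; (1,0)=-1→X../XO./.OX; (1,2)=-1→X../.OX/.OX; (2,0)=-1→X../.O./XOX
ply 2, O at XX./.O./.OX | (0,2)=+1→XXO/.O./.OX*; (1,0)=+1→XX./OO./.OX; (1,2)=+1→XX./.OO/.OX; (2,0)=+1→XX./.O./OOX
ply 3, X at XXO/.O./.OX | (1,0)=-1→XXO/XO./.OX*; (1,2)=-1→XXO/.OX/.OX; (2,0)=-1→XXO/.O./XOX
ply 4, O at XXO/XO./.OX | (1,2)=-1→XXO/XOO/.OX; (2,0)=+1→XXO/XO./OOX*
ply 5: XXO/XO./OOX is terminal -1 (X); from X../.O./.OX depth 7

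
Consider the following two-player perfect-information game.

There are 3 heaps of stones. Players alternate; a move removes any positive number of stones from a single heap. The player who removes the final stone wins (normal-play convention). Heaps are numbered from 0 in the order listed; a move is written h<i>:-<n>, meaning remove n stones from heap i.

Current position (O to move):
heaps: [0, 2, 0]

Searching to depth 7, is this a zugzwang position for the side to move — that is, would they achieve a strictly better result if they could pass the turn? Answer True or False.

zugzwang((0,2,0), O) = False

[(0,2,0)] O move#1: h1:-1:-1/(0,1,0), h1:-2:+1/(0,0,0)*
[(0,0,0)] end (terminal -1, X#2); searched (0,2,0) to 7
suppose O passes — search the same position with X to move:
pass> [(0,2,0)] X move#1: h1:-1:-1/(0,1,0), h1:-2:+1/(0,0,0)*
pass> [(0,0,0)] end (terminal -1, O#2); searched (0,2,0) to 7
for O: play +1, pass -1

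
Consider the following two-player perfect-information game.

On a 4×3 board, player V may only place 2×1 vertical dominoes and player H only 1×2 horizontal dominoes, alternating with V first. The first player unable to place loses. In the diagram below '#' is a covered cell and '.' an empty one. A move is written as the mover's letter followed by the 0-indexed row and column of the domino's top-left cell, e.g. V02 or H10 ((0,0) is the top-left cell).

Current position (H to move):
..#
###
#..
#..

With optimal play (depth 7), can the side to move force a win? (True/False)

[..#/###/#../#..] H move#1: H00:-1/###/###/#../#.., H21:+1/..#/###/###/#..*, H31:+1/..#/###/#../###
[..#/###/###/#..] end (terminal -1, V#2); searched ..#/###/#../#.. to 7

H winning at [..#/###/#../#..]: True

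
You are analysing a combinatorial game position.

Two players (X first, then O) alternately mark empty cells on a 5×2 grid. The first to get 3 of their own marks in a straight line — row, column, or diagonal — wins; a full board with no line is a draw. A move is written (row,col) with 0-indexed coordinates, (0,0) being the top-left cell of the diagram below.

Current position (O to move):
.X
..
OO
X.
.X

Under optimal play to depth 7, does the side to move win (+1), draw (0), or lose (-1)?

value(.X/../OO/X./.X, O) = 0

p1 O@[.X/../OO/X./.X]: (0,0)[OX/../OO/X./.X]+0* (1,0)[.X/O./OO/X./.X]+0 (1,1)[.X/.O/OO/X./.X]+0 (3,1)[.X/../OO/XO/.X]+0 (4,0)[.X/../OO/X./OX]+0
p2 X@[OX/../OO/X./.X]: (1,0)[OX/X./OO/X./.X]+0* (1,1)[OX/.X/OO/X./.X]-1 (3,1)[OX/../OO/XX/.X]-1 (4,0)[OX/../OO/X./XX]-1
p3 O@[OX/X./OO/X./.X]: (1,1)[OX/XO/OO/X./.X]+0* (3,1)[OX/X./OO/XO/.X]+0 (4,0)[OX/X./OO/X./OX]+0
p4 X@[OX/XO/OO/X./.X]: (3,1)[OX/XO/OO/XX/.X]+0* (4,0)[OX/XO/OO/X./XX]-1
p5 O@[OX/XO/OO/XX/.X]: (4,0)[OX/XO/OO/XX/OX]+0*
p6 X@[OX/XO/OO/XX/OX] terminal +0; root [.X/../OO/X./.X] d7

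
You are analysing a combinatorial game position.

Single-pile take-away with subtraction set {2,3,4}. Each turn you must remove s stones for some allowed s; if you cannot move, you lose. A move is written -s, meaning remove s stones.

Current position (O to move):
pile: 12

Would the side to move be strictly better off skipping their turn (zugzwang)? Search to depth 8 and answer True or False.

p1 O@[12]: -2[10]-1* -3[9]-1 -4[8]-1
p2 X@[10]: -2[8]-1 -3[7]+1* -4[6]+1
p3 O@[7]: -2[5]-1* -3[4]-1 -4[3]-1
p4 X@[5]: -2[3]-1 -3[2]-1 -4[1]+1*
p5 O@[1] terminal -1; root [12] d8
pass branch (X moves first from the same position):
  | p1 X@[12]: -2[10]-1* -3[9]-1 -4[8]-1
  | p2 O@[10]: -2[8]-1 -3[7]+1* -4[6]+1
  | p3 X@[7]: -2[5]-1* -3[4]-1 -4[3]-1
  | p4 O@[5]: -2[3]-1 -3[2]-1 -4[1]+1*
  | p5 X@[1] terminal -1; root [12] d8
O moving scores -1; O passing scores +1

zugzwang(12, O) = True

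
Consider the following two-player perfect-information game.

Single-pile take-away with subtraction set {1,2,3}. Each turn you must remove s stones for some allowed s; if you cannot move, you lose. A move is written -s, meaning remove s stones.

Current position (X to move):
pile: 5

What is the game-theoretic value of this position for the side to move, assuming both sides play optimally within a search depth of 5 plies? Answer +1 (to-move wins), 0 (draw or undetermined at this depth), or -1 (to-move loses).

[5] X move#1: -1:+1/4*, -2:-1/3, -3:-1/2
[4] O move#2: -1:-1/3*, -2:-1/2, -3:-1/1
[3] X move#3: -1:-1/2, -2:-1/1, -3:+1/0*
[0] end (terminal -1, O#4); searched 5 to 5

value(5, X) = +1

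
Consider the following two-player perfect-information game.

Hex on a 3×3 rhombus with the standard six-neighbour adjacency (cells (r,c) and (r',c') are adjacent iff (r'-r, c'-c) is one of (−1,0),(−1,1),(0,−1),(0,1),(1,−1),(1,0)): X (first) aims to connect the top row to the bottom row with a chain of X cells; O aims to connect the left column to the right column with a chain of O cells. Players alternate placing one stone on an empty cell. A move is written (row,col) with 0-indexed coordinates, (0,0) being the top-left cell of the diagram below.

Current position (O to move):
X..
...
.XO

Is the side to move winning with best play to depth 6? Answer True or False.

p1 O@[X../.../.XO]: (0,1)[XO./.../.XO]-1 (0,2)[X.O/.../.XO]-1 (1,0)[X../O../.XO]-1 (1,1)[X../.O./.XO]+1* (1,2)[X../..O/.XO]-1 (2,0)[X../.../OXO]-1
p2 X@[X../.O./.XO]: (0,1)[XX./.O./.XO]-1* (0,2)[X.X/.O./.XO]-1 (1,0)[X../XO./.XO]-1 (1,2)[X../.OX/.XO]-1 (2,0)[X../.O./XXO]-1
p3 O@[XX./.O./.XO]: (0,2)[XXO/.O./.XO]+1* (1,0)[XX./OO./.XO]+1 (1,2)[XX./.OO/.XO]+1 (2,0)[XX./.O./OXO]+1
p4 X@[XXO/.O./.XO]: (1,0)[XXO/XO./.XO]-1* (1,2)[XXO/.OX/.XO]-1 (2,0)[XXO/.O./XXO]-1
p5 O@[XXO/XO./.XO]: (1,2)[XXO/XOO/.XO]-1 (2,0)[XXO/XO./OXO]+1*
p6 X@[XXO/XO./OXO] terminal -1; root [X../.../.XO] d6

O winning at [X../.../.XO]: True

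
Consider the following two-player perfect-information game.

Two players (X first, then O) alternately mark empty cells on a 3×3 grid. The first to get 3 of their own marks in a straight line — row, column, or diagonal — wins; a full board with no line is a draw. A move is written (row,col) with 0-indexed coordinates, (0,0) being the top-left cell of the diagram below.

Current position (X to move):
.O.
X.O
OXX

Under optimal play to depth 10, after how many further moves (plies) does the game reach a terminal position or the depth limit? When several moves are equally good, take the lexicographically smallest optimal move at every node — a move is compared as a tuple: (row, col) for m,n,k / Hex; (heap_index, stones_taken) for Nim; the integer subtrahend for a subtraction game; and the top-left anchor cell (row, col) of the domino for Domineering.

PV length from [.O./X.O/OXX]: 3 plies

ply 1, X at .O./X.O/OXX | (0,0)=+0→XO./X.O/OXX*; (0,2)=+0→.OX/X.O/OXX; (1,1)=+0→.O./XXO/OXX
ply 2, O at XO./X.O/OXX | (0,2)=-1→XOO/X.O/OXX; (1,1)=+0→XO./XOO/OXX*
ply 3, X at XO./XOO/OXX | (0,2)=+0→XOX/XOO/OXX*
ply 4: XOX/XOO/OXX is terminal +0 (O); from .O./X.O/OXX depth 10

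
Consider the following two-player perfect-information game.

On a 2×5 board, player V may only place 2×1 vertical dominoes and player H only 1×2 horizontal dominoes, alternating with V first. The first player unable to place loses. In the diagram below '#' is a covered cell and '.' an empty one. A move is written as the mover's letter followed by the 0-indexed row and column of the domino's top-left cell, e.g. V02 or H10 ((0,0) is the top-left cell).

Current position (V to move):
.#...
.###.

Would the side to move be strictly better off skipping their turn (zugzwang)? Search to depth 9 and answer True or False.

zugzwang(.#.../.###., V) = False

ply 1, V at .#.../.###. | V00=-1→##.../####.; V04=+1→.#..#/.####*
ply 2, H at .#..#/.#### | H02=-1→.####/.####*
ply 3, V at .####/.#### | V00=+1→#####/#####*
ply 4: #####/##### is terminal -1 (H); from .#.../.###. depth 9
pass branch (H moves first from the same position):
  | ply 1, H at .#.../.###. | H02=-1→.###./.###.*; H03=-1→.#.##/.###.
  | ply 2, V at .###./.###. | V00=+1→####./####.*; V04=+1→.####/.####
  | ply 3: ####./####. is terminal -1 (H); from .#.../.###. depth 9
V moving scores +1; V passing scores +1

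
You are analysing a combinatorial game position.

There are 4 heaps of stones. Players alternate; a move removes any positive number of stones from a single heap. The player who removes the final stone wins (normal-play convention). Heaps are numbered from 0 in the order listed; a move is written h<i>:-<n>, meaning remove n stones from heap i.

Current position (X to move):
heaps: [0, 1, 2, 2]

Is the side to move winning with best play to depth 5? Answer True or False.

ply 1, X at (0,1,2,2) | h1:-1=+1→(0,0,2,2)*; h2:-1=-1→(0,1,1,2); h2:-2=-1→(0,1,0,2); h3:-1=-1→(0,1,2,1); h3:-2=-1→(0,1,2,0)
ply 2, O at (0,0,2,2) | h2:-1=-1→(0,0,1,2)*; h2:-2=-1→(0,0,0,2); h3:-1=-1→(0,0,2,1); h3:-2=-1→(0,0,2,0)
ply 3, X at (0,0,1,2) | h2:-1=-1→(0,0,0,2); h3:-1=+1→(0,0,1,1)*; h3:-2=-1→(0,0,1,0)
ply 4, O at (0,0,1,1) | h2:-1=-1→(0,0,0,1)*; h3:-1=-1→(0,0,1,0)
ply 5, X at (0,0,0,1) | h3:-1=+1→(0,0,0,0)*
ply 6: (0,0,0,0) is terminal -1 (O); from (0,1,2,2) depth 5

X winning at [(0,1,2,2)]: True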